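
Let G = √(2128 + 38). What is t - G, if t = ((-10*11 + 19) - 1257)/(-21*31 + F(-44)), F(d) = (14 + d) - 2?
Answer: 1348/683 - 19*√6 ≈ -44.567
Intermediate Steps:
F(d) = 12 + d
G = 19*√6 (G = √2166 = 19*√6 ≈ 46.540)
t = 1348/683 (t = ((-10*11 + 19) - 1257)/(-21*31 + (12 - 44)) = ((-110 + 19) - 1257)/(-651 - 32) = (-91 - 1257)/(-683) = -1348*(-1/683) = 1348/683 ≈ 1.9736)
t - G = 1348/683 - 19*√6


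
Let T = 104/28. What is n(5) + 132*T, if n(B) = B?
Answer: 3467/7 ≈ 495.29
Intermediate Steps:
T = 26/7 (T = 104*(1/28) = 26/7 ≈ 3.7143)
n(5) + 132*T = 5 + 132*(26/7) = 5 + 3432/7 = 3467/7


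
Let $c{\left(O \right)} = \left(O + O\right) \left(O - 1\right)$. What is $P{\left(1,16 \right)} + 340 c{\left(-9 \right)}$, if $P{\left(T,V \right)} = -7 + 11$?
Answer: $61204$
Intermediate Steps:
$P{\left(T,V \right)} = 4$
$c{\left(O \right)} = 2 O \left(-1 + O\right)$
$P{\left(1,16 \right)} + 340 c{\left(-9 \right)} = 4 + 340 \cdot 2 \left(-9\right) \left(-1 - 9\right) = 4 + 340 \cdot 2 \left(-9\right) \left(-10\right) = 4 + 340 \cdot 180 = 4 + 61200 = 61204$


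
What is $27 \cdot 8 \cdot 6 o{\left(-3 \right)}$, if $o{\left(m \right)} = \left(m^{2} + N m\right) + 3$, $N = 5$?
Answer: $-3888$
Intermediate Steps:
$o{\left(m \right)} = 3 + m^{2} + 5 m$ ($o{\left(m \right)} = \left(m^{2} + 5 m\right) + 3 = 3 + m^{2} + 5 m$)
$27 \cdot 8 \cdot 6 o{\left(-3 \right)} = 27 \cdot 8 \cdot 6 \left(3 + \left(-3\right)^{2} + 5 \left(-3\right)\right) = 27 \cdot 48 \left(3 + 9 - 15\right) = 1296 \left(-3\right) = -3888$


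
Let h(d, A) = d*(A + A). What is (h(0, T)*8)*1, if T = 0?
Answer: 0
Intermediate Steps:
h(d, A) = 2*A*d (h(d, A) = d*(2*A) = 2*A*d)
(h(0, T)*8)*1 = ((2*0*0)*8)*1 = (0*8)*1 = 0*1 = 0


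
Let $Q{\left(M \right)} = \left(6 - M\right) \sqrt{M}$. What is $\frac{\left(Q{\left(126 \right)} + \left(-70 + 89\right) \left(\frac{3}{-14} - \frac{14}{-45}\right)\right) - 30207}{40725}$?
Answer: $- \frac{19029251}{25656750} - \frac{8 \sqrt{14}}{905} \approx -0.77476$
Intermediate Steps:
$Q{\left(M \right)} = \sqrt{M} \left(6 - M\right)$
$\frac{\left(Q{\left(126 \right)} + \left(-70 + 89\right) \left(\frac{3}{-14} - \frac{14}{-45}\right)\right) - 30207}{40725} = \frac{\left(\sqrt{126} \left(6 - 126\right) + \left(-70 + 89\right) \left(\frac{3}{-14} - \frac{14}{-45}\right)\right) - 30207}{40725} = \left(\left(3 \sqrt{14} \left(6 - 126\right) + 19 \left(3 \left(- \frac{1}{14}\right) - - \frac{14}{45}\right)\right) - 30207\right) \frac{1}{40725} = \left(\left(3 \sqrt{14} \left(-120\right) + 19 \left(- \frac{3}{14} + \frac{14}{45}\right)\right) - 30207\right) \frac{1}{40725} = \left(\left(- 360 \sqrt{14} + 19 \cdot \frac{61}{630}\right) - 30207\right) \frac{1}{40725} = \left(\left(- 360 \sqrt{14} + \frac{1159}{630}\right) - 30207\right) \frac{1}{40725} = \left(\left(\frac{1159}{630} - 360 \sqrt{14}\right) - 30207\right) \frac{1}{40725} = \left(- \frac{19029251}{630} - 360 \sqrt{14}\right) \frac{1}{40725} = - \frac{19029251}{25656750} - \frac{8 \sqrt{14}}{905}$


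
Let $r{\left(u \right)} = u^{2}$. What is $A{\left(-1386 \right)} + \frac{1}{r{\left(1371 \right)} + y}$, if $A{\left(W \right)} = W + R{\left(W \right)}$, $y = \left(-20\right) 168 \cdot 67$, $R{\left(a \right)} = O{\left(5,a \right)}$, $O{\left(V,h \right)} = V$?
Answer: $- \frac{2284893500}{1654521} \approx -1381.0$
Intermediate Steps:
$R{\left(a \right)} = 5$
$y = -225120$ ($y = \left(-3360\right) 67 = -225120$)
$A{\left(W \right)} = 5 + W$ ($A{\left(W \right)} = W + 5 = 5 + W$)
$A{\left(-1386 \right)} + \frac{1}{r{\left(1371 \right)} + y} = \left(5 - 1386\right) + \frac{1}{1371^{2} - 225120} = -1381 + \frac{1}{1879641 - 225120} = -1381 + \frac{1}{1654521} = - \frac{2284893500}{1654521}$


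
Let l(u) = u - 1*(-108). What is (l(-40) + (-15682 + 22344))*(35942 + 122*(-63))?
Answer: 190162880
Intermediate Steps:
l(u) = 108 + u (l(u) = u + 108 = 108 + u)
(l(-40) + (-15682 + 22344))*(35942 + 122*(-63)) = ((108 - 40) + (-15682 + 22344))*(35942 + 122*(-63)) = (68 + 6662)*(35942 - 7686) = 6730*28256 = 190162880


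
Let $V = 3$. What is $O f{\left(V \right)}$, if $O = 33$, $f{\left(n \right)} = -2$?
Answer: $-66$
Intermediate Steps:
$O f{\left(V \right)} = 33 \left(-2\right) = -66$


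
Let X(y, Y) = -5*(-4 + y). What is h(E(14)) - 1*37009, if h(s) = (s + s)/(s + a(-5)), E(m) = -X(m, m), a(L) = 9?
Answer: -2183431/59 ≈ -37007.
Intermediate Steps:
X(y, Y) = 20 - 5*y
E(m) = -20 + 5*m (E(m) = -(20 - 5*m) = -20 + 5*m)
h(s) = 2*s/(9 + s) (h(s) = (s + s)/(s + 9) = (2*s)/(9 + s) = 2*s/(9 + s))
h(E(14)) - 1*37009 = 2*(-20 + 5*14)/(9 + (-20 + 5*14)) - 1*37009 = 2*(-20 + 70)/(9 + (-20 + 70)) - 37009 = 2*50/(9 + 50) - 37009 = 2*50/59 - 37009 = 2*50*(1/59) - 37009 = 100/59 - 37009 = -2183431/59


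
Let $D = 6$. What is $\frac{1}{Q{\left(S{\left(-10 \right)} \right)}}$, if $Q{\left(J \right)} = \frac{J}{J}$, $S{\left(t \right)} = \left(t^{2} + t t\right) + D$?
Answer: $1$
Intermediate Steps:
$S{\left(t \right)} = 6 + 2 t^{2}$ ($S{\left(t \right)} = \left(t^{2} + t t\right) + 6 = \left(t^{2} + t^{2}\right) + 6 = 2 t^{2} + 6 = 6 + 2 t^{2}$)
$Q{\left(J \right)} = 1$
$\frac{1}{Q{\left(S{\left(-10 \right)} \right)}} = 1^{-1} = 1$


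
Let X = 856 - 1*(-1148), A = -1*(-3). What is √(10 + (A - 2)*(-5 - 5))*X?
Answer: 0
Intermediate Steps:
A = 3
X = 2004 (X = 856 + 1148 = 2004)
√(10 + (A - 2)*(-5 - 5))*X = √(10 + (3 - 2)*(-5 - 5))*2004 = √(10 + 1*(-10))*2004 = √(10 - 10)*2004 = √0*2004 = 0*2004 = 0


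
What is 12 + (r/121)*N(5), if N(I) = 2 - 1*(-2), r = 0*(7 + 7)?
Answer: 12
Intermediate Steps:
r = 0 (r = 0*14 = 0)
N(I) = 4 (N(I) = 2 + 2 = 4)
12 + (r/121)*N(5) = 12 + (0/121)*4 = 12 + (0*(1/121))*4 = 12 + 0*4 = 12 + 0 = 12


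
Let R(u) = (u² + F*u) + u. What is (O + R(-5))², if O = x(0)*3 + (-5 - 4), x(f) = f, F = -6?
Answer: 1681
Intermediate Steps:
R(u) = u² - 5*u (R(u) = (u² - 6*u) + u = u² - 5*u)
O = -9 (O = 0*3 + (-5 - 4) = 0 - 9 = -9)
(O + R(-5))² = (-9 - 5*(-5 - 5))² = (-9 - 5*(-10))² = (-9 + 50)² = 41² = 1681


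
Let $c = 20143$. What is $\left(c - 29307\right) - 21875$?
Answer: $-31039$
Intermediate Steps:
$\left(c - 29307\right) - 21875 = \left(20143 - 29307\right) - 21875 = -9164 - 21875 = -31039$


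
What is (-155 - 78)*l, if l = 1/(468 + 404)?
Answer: -233/872 ≈ -0.26720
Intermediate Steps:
l = 1/872 ≈ 0.0011468
(-155 - 78)*l = (-155 - 78)*(1/872) = -233*1/872 = -233/872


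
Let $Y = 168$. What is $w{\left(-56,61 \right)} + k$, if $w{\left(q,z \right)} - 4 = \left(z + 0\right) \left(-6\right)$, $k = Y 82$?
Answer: $13414$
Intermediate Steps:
$k = 13776$ ($k = 168 \cdot 82 = 13776$)
$w{\left(q,z \right)} = 4 - 6 z$ ($w{\left(q,z \right)} = 4 + \left(z + 0\right) \left(-6\right) = 4 + z \left(-6\right) = 4 - 6 z$)
$w{\left(-56,61 \right)} + k = \left(4 - 366\right) + 13776 = -362 + 13776 = 13414$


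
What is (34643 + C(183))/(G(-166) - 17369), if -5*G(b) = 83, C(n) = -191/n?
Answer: -15848695/7953912 ≈ -1.9926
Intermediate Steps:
G(b) = -83/5 (G(b) = -⅕*83 = -83/5)
(34643 + C(183))/(G(-166) - 17369) = (34643 - 191/183)/(-83/5 - 17369) = (34643 - 191*1/183)/(-86928/5) = (34643 - 191/183)*(-5/86928) = (6339478/183)*(-5/86928) = -15848695/7953912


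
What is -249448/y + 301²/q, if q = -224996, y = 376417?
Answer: -90228558825/84692319332 ≈ -1.0654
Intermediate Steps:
-249448/y + 301²/q = -249448/376417 + 301²/(-224996) = -249448*1/376417 + 90601*(-1/224996) = -249448/376417 - 90601/224996 = -90228558825/84692319332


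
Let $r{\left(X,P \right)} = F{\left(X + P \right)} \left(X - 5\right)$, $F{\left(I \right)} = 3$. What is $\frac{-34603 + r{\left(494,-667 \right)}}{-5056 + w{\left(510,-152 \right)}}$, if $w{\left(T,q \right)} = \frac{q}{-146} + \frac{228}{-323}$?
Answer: $\frac{2570111}{392130} \approx 6.5542$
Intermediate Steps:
$w{\left(T,q \right)} = - \frac{12}{17} - \frac{q}{146}$ ($w{\left(T,q \right)} = q \left(- \frac{1}{146}\right) + 228 \left(- \frac{1}{323}\right) = - \frac{q}{146} - \frac{12}{17} = - \frac{12}{17} - \frac{q}{146}$)
$r{\left(X,P \right)} = -15 + 3 X$ ($r{\left(X,P \right)} = 3 \left(X - 5\right) = 3 \left(-5 + X\right) = -15 + 3 X$)
$\frac{-34603 + r{\left(494,-667 \right)}}{-5056 + w{\left(510,-152 \right)}} = \frac{-34603 + \left(-15 + 3 \cdot 494\right)}{-5056 - - \frac{416}{1241}} = \frac{-34603 + \left(-15 + 1482\right)}{-5056 + \left(- \frac{12}{17} + \frac{76}{73}\right)} = \frac{-34603 + 1467}{-5056 + \frac{416}{1241}} = - \frac{33136}{- \frac{6274080}{1241}} = \left(-33136\right) \left(- \frac{1241}{6274080}\right) = \frac{2570111}{392130}$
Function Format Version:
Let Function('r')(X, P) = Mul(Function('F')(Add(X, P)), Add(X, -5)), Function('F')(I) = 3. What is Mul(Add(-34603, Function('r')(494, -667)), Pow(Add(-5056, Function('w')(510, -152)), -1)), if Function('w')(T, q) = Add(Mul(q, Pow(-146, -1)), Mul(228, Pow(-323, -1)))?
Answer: Rational(2570111, 392130) ≈ 6.5542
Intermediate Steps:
Function('w')(T, q) = Add(Rational(-12, 17), Mul(Rational(-1, 146), q)) (Function('w')(T, q) = Add(Mul(q, Rational(-1, 146)), Mul(228, Rational(-1, 323))) = Add(Mul(Rational(-1, 146), q), Rational(-12, 17)) = Add(Rational(-12, 17), Mul(Rational(-1, 146), q)))
Function('r')(X, P) = Add(-15, Mul(3, X)) (Function('r')(X, P) = Mul(3, Add(X, -5)) = Mul(3, Add(-5, X)) = Add(-15, Mul(3, X)))
Mul(Add(-34603, Function('r')(494, -667)), Pow(Add(-5056, Function('w')(510, -152)), -1)) = Mul(Add(-34603, Add(-15, Mul(3, 494))), Pow(Add(-5056, Add(Rational(-12, 17), Mul(Rational(-1, 146), -152))), -1)) = Mul(Add(-34603, Add(-15, 1482)), Pow(Add(-5056, Add(Rational(-12, 17), Rational(76, 73))), -1)) = Mul(Add(-34603, 1467), Pow(Add(-5056, Rational(416, 1241)), -1)) = Mul(-33136, Pow(Rational(-6274080, 1241), -1)) = Mul(-33136, Rational(-1241, 6274080)) = Rational(2570111, 392130)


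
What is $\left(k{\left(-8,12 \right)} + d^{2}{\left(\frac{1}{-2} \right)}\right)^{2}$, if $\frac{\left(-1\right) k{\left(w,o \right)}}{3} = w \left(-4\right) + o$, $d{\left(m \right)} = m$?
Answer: $\frac{277729}{16} \approx 17358.0$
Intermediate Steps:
$k{\left(w,o \right)} = - 3 o + 12 w$ ($k{\left(w,o \right)} = - 3 \left(w \left(-4\right) + o\right) = - 3 \left(- 4 w + o\right) = - 3 \left(o - 4 w\right) = - 3 o + 12 w$)
$\left(k{\left(-8,12 \right)} + d^{2}{\left(\frac{1}{-2} \right)}\right)^{2} = \left(\left(\left(-3\right) 12 + 12 \left(-8\right)\right) + \left(\frac{1}{-2}\right)^{2}\right)^{2} = \left(\left(-36 - 96\right) + \left(- \frac{1}{2}\right)^{2}\right)^{2} = \left(-132 + \frac{1}{4}\right)^{2} = \left(- \frac{527}{4}\right)^{2} = \frac{277729}{16}$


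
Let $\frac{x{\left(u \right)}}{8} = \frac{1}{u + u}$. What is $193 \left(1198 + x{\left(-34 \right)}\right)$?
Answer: $\frac{3930252}{17} \approx 2.3119 \cdot 10^{5}$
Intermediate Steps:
$x{\left(u \right)} = \frac{4}{u}$ ($x{\left(u \right)} = \frac{8}{u + u} = \frac{8}{2 u} = 8 \frac{1}{2 u} = \frac{4}{u}$)
$193 \left(1198 + x{\left(-34 \right)}\right) = 193 \left(1198 + \frac{4}{-34}\right) = 193 \left(1198 + 4 \left(- \frac{1}{34}\right)\right) = 193 \left(1198 - \frac{2}{17}\right) = 193 \cdot \frac{20364}{17} = \frac{3930252}{17}$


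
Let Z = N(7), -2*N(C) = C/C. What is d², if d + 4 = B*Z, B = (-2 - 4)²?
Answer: 484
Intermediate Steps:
N(C) = -½ (N(C) = -C/(2*C) = -½*1 = -½)
B = 36 (B = (-6)² = 36)
Z = -½ ≈ -0.50000
d = -22 (d = -4 + 36*(-½) = -4 - 18 = -22)
d² = (-22)² = 484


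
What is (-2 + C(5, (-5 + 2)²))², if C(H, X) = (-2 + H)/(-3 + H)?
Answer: ¼ ≈ 0.25000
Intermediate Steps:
C(H, X) = (-2 + H)/(-3 + H)
(-2 + C(5, (-5 + 2)²))² = (-2 + (-2 + 5)/(-3 + 5))² = (-2 + 3/2)² = (-½)² = ¼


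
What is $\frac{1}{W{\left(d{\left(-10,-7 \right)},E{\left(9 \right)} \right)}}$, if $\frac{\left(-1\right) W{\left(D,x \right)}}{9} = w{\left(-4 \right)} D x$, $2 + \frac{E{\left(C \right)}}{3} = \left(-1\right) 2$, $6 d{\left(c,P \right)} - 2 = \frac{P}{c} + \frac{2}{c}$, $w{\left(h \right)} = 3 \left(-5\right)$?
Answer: $- \frac{1}{675} \approx -0.0014815$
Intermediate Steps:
$w{\left(h \right)} = -15$
$d{\left(c,P \right)} = \frac{1}{3} + \frac{1}{3 c} + \frac{P}{6 c}$ ($d{\left(c,P \right)} = \frac{1}{3} + \frac{\frac{P}{c} + \frac{2}{c}}{6} = \frac{1}{3} + \frac{\frac{2}{c} + \frac{P}{c}}{6} = \frac{1}{3} + \left(\frac{1}{3 c} + \frac{P}{6 c}\right) = \frac{1}{3} + \frac{1}{3 c} + \frac{P}{6 c}$)
$E{\left(C \right)} = -12$ ($E{\left(C \right)} = -6 + 3 \left(\left(-1\right) 2\right) = -6 + 3 \left(-2\right) = -6 - 6 = -12$)
$W{\left(D,x \right)} = 135 D x$ ($W{\left(D,x \right)} = - 9 - 15 D x = - 9 \left(- 15 D x\right) = 135 D x$)
$\frac{1}{W{\left(d{\left(-10,-7 \right)},E{\left(9 \right)} \right)}} = \frac{1}{135 \frac{2 - 7 + 2 \left(-10\right)}{6 \left(-10\right)} \left(-12\right)} = \frac{1}{135 \cdot \frac{1}{6} \left(- \frac{1}{10}\right) \left(2 - 7 - 20\right) \left(-12\right)} = \frac{1}{135 \cdot \frac{1}{6} \left(- \frac{1}{10}\right) \left(-25\right) \left(-12\right)} = \frac{1}{135 \cdot \frac{5}{12} \left(-12\right)} = \frac{1}{-675} = - \frac{1}{675}$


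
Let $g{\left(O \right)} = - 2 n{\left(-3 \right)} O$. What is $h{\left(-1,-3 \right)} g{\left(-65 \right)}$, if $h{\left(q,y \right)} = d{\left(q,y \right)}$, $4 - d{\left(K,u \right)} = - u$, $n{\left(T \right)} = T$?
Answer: $-390$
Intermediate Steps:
$d{\left(K,u \right)} = 4 + u$ ($d{\left(K,u \right)} = 4 - - u = 4 + u$)
$h{\left(q,y \right)} = 4 + y$
$g{\left(O \right)} = 6 O$ ($g{\left(O \right)} = \left(-2\right) \left(-3\right) O = 6 O$)
$h{\left(-1,-3 \right)} g{\left(-65 \right)} = \left(4 - 3\right) 6 \left(-65\right) = 1 \left(-390\right) = -390$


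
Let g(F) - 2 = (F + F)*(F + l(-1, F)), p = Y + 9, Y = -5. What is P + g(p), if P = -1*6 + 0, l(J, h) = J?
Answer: 20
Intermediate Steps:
p = 4 (p = -5 + 9 = 4)
g(F) = 2 + 2*F*(-1 + F) (g(F) = 2 + (F + F)*(F - 1) = 2 + (2*F)*(-1 + F) = 2 + 2*F*(-1 + F))
P = -6 (P = -6 + 0 = -6)
P + g(p) = -6 + (2 - 2*4 + 2*4**2) = -6 + (2 - 8 + 2*16) = -6 + (2 - 8 + 32) = -6 + 26 = 20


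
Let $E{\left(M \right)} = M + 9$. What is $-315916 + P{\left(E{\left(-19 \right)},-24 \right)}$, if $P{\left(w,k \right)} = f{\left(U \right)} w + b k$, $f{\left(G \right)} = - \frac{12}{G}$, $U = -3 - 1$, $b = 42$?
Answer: $-316954$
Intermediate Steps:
$E{\left(M \right)} = 9 + M$
$U = -4$
$P{\left(w,k \right)} = 3 w + 42 k$ ($P{\left(w,k \right)} = - \frac{12}{-4} w + 42 k = \left(-12\right) \left(- \frac{1}{4}\right) w + 42 k = 3 w + 42 k$)
$-315916 + P{\left(E{\left(-19 \right)},-24 \right)} = -315916 + \left(3 \left(9 - 19\right) + 42 \left(-24\right)\right) = -315916 + \left(3 \left(-10\right) - 1008\right) = -315916 - 1038 = -316954$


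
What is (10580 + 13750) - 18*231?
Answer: 20172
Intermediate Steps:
(10580 + 13750) - 18*231 = 24330 - 4158 = 20172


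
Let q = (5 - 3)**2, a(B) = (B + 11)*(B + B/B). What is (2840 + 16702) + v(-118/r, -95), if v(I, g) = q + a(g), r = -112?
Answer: 27442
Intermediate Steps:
a(B) = (1 + B)*(11 + B) (a(B) = (11 + B)*(B + 1) = (11 + B)*(1 + B) = (1 + B)*(11 + B))
q = 4 (q = 2**2 = 4)
v(I, g) = 15 + g**2 + 12*g (v(I, g) = 4 + (11 + g**2 + 12*g) = 15 + g**2 + 12*g)
(2840 + 16702) + v(-118/r, -95) = (2840 + 16702) + (15 + (-95)**2 + 12*(-95)) = 19542 + (15 + 9025 - 1140) = 19542 + 7900 = 27442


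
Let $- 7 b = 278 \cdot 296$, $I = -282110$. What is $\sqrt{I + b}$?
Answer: $\frac{3 i \sqrt{1599934}}{7} \approx 542.09 i$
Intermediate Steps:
$b = - \frac{82288}{7}$ ($b = - \frac{278 \cdot 296}{7} = \left(- \frac{1}{7}\right) 82288 = - \frac{82288}{7} \approx -11755.0$)
$\sqrt{I + b} = \sqrt{-282110 - \frac{82288}{7}} = \sqrt{- \frac{2057058}{7}} = \frac{3 i \sqrt{1599934}}{7}$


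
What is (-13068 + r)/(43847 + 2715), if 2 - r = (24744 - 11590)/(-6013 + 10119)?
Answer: -26831075/95591786 ≈ -0.28068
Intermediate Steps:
r = -2471/2053 (r = 2 - (24744 - 11590)/(-6013 + 10119) = 2 - 13154/4106 = 2 - 1*6577/2053 = 2 - 6577/2053 = -2471/2053 ≈ -1.2036)
(-13068 + r)/(43847 + 2715) = (-13068 - 2471/2053)/(43847 + 2715) = -26831075/2053/46562 = -26831075/2053*1/46562 = -26831075/95591786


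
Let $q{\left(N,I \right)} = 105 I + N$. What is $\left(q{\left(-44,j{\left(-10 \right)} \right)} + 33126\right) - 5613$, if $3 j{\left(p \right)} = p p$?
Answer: $30969$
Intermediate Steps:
$j{\left(p \right)} = \frac{p^{2}}{3}$ ($j{\left(p \right)} = \frac{p p}{3} = \frac{p^{2}}{3}$)
$q{\left(N,I \right)} = N + 105 I$
$\left(q{\left(-44,j{\left(-10 \right)} \right)} + 33126\right) - 5613 = \left(\left(-44 + 105 \frac{\left(-10\right)^{2}}{3}\right) + 33126\right) - 5613 = \left(\left(-44 + 105 \cdot \frac{1}{3} \cdot 100\right) + 33126\right) - 5613 = \left(\left(-44 + 105 \cdot \frac{100}{3}\right) + 33126\right) - 5613 = \left(\left(-44 + 3500\right) + 33126\right) - 5613 = \left(3456 + 33126\right) - 5613 = 36582 - 5613 = 30969$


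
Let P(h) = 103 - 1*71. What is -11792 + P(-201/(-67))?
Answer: -11760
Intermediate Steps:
P(h) = 32 (P(h) = 103 - 71 = 32)
-11792 + P(-201/(-67)) = -11792 + 32 = -11760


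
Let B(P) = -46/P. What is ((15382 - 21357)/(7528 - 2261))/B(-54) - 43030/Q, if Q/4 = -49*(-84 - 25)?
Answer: -4329622265/1294028162 ≈ -3.3458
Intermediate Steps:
Q = 21364 (Q = 4*(-49*(-84 - 25)) = 4*(-49*(-109)) = 4*5341 = 21364)
((15382 - 21357)/(7528 - 2261))/B(-54) - 43030/Q = ((15382 - 21357)/(7528 - 2261))/((-46/(-54))) - 43030/21364 = (-5975/5267)/((-46*(-1/54))) - 43030*1/21364 = (-5975*1/5267)/(23/27) - 21515/10682 = -5975/5267*27/23 - 21515/10682 = -161325/121141 - 21515/10682 = -4329622265/1294028162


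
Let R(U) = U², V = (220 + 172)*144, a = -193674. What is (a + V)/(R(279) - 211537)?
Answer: 68613/66848 ≈ 1.0264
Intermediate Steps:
V = 56448 (V = 392*144 = 56448)
(a + V)/(R(279) - 211537) = (-193674 + 56448)/(279² - 211537) = -137226/(77841 - 211537) = -137226/(-133696) = -137226*(-1/133696) = 68613/66848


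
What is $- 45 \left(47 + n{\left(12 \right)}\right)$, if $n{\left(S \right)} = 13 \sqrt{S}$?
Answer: $-2115 - 1170 \sqrt{3} \approx -4141.5$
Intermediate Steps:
$- 45 \left(47 + n{\left(12 \right)}\right) = - 45 \left(47 + 13 \sqrt{12}\right) = - 45 \left(47 + 13 \cdot 2 \sqrt{3}\right) = - 45 \left(47 + 26 \sqrt{3}\right) = -2115 - 1170 \sqrt{3}$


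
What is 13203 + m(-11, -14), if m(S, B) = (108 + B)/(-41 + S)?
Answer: 343231/26 ≈ 13201.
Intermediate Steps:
m(S, B) = (108 + B)/(-41 + S)
13203 + m(-11, -14) = 13203 + (108 - 14)/(-41 - 11) = 13203 + 94/(-52) = 13203 - 1/52*94 = 13203 - 47/26 = 343231/26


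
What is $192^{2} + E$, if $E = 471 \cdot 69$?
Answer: $69363$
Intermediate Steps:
$E = 32499$
$192^{2} + E = 192^{2} + 32499 = 36864 + 32499 = 69363$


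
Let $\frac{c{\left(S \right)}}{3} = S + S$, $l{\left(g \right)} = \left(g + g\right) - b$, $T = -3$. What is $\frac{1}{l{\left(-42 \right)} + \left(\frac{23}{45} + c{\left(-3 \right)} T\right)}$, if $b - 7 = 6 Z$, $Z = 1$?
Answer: $- \frac{45}{1912} \approx -0.023536$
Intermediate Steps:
$b = 13$ ($b = 7 + 6 \cdot 1 = 7 + 6 = 13$)
$l{\left(g \right)} = -13 + 2 g$ ($l{\left(g \right)} = \left(g + g\right) - 13 = 2 g - 13 = -13 + 2 g$)
$c{\left(S \right)} = 6 S$ ($c{\left(S \right)} = 3 \left(S + S\right) = 3 \cdot 2 S = 6 S$)
$\frac{1}{l{\left(-42 \right)} + \left(\frac{23}{45} + c{\left(-3 \right)} T\right)} = \frac{1}{\left(-13 + 2 \left(-42\right)\right) + \left(\frac{23}{45} + 6 \left(-3\right) \left(-3\right)\right)} = \frac{1}{\left(-13 - 84\right) + \left(23 \cdot \frac{1}{45} - -54\right)} = \frac{1}{-97 + \left(\frac{23}{45} + 54\right)} = \frac{1}{-97 + \frac{2453}{45}} = \frac{1}{- \frac{1912}{45}} = - \frac{45}{1912}$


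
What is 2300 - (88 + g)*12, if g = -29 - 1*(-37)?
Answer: 1148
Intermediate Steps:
g = 8 (g = -29 + 37 = 8)
2300 - (88 + g)*12 = 2300 - (88 + 8)*12 = 2300 - 96*12 = 2300 - 1*1152 = 2300 - 1152 = 1148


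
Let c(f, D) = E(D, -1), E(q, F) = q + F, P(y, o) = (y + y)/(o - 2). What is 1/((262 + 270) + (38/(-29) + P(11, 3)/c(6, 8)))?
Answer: 203/108368 ≈ 0.0018732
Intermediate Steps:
P(y, o) = 2*y/(-2 + o) (P(y, o) = (2*y)/(-2 + o) = 2*y/(-2 + o))
E(q, F) = F + q
c(f, D) = -1 + D
1/((262 + 270) + (38/(-29) + P(11, 3)/c(6, 8))) = 1/((262 + 270) + (38/(-29) + (2*11/(-2 + 3))/(-1 + 8))) = 1/(532 + (38*(-1/29) + (2*11/1)/7)) = 1/(532 + (-38/29 + (2*11*1)*(⅐))) = 1/(532 + (-38/29 + 22*(⅐))) = 1/(532 + (-38/29 + 22/7)) = 1/(532 + 372/203) = 1/(108368/203) = 203/108368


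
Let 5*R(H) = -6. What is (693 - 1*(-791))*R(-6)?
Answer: -8904/5 ≈ -1780.8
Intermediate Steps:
R(H) = -6/5 (R(H) = (⅕)*(-6) = -6/5)
(693 - 1*(-791))*R(-6) = (693 - 1*(-791))*(-6/5) = (693 + 791)*(-6/5) = 1484*(-6/5) = -8904/5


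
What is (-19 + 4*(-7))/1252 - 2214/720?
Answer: -38969/12520 ≈ -3.1125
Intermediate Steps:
(-19 + 4*(-7))/1252 - 2214/720 = (-19 - 28)*(1/1252) - 2214*1/720 = -47*1/1252 - 123/40 = -47/1252 - 123/40 = -38969/12520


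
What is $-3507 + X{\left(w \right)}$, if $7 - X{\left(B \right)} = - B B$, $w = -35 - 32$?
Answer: $989$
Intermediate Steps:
$w = -67$ ($w = -35 - 32 = -67$)
$X{\left(B \right)} = 7 + B^{2}$ ($X{\left(B \right)} = 7 - - B B = 7 - - B^{2} = 7 + B^{2}$)
$-3507 + X{\left(w \right)} = -3507 + \left(7 + \left(-67\right)^{2}\right) = -3507 + \left(7 + 4489\right) = -3507 + 4496 = 989$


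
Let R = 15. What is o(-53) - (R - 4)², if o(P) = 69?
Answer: -52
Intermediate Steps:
o(-53) - (R - 4)² = 69 - (15 - 4)² = 69 - 1*11² = 69 - 1*121 = 69 - 121 = -52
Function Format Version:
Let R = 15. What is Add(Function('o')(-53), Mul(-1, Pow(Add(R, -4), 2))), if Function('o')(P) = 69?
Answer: -52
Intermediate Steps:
Add(Function('o')(-53), Mul(-1, Pow(Add(R, -4), 2))) = Add(69, Mul(-1, Pow(Add(15, -4), 2))) = Add(69, Mul(-1, Pow(11, 2))) = Add(69, Mul(-1, 121)) = Add(69, -121) = -52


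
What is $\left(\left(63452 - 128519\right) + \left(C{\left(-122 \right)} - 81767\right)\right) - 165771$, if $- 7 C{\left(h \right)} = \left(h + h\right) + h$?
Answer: $- \frac{2187869}{7} \approx -3.1255 \cdot 10^{5}$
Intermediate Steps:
$C{\left(h \right)} = - \frac{3 h}{7}$ ($C{\left(h \right)} = - \frac{\left(h + h\right) + h}{7} = - \frac{2 h + h}{7} = - \frac{3 h}{7}$)
$\left(\left(63452 - 128519\right) + \left(C{\left(-122 \right)} - 81767\right)\right) - 165771 = \left(\left(63452 - 128519\right) - \frac{572003}{7}\right) - 165771 = \left(-65067 + \left(\frac{366}{7} - 81767\right)\right) - 165771 = \left(-65067 - \frac{572003}{7}\right) - 165771 = - \frac{1027472}{7} - 165771 = - \frac{2187869}{7}$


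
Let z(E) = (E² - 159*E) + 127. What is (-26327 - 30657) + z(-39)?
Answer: -49135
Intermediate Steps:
z(E) = 127 + E² - 159*E
(-26327 - 30657) + z(-39) = (-26327 - 30657) + (127 + (-39)² - 159*(-39)) = -56984 + (127 + 1521 + 6201) = -56984 + 7849 = -49135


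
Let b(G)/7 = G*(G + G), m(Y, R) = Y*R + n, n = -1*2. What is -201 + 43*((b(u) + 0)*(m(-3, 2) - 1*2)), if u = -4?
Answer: -96521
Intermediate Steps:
n = -2
m(Y, R) = -2 + R*Y (m(Y, R) = Y*R - 2 = R*Y - 2 = -2 + R*Y)
b(G) = 14*G² (b(G) = 7*(G*(G + G)) = 7*(G*(2*G)) = 7*(2*G²) = 14*G²)
-201 + 43*((b(u) + 0)*(m(-3, 2) - 1*2)) = -201 + 43*((14*(-4)² + 0)*((-2 + 2*(-3)) - 1*2)) = -201 + 43*((14*16 + 0)*((-2 - 6) - 2)) = -201 + 43*((224 + 0)*(-8 - 2)) = -201 + 43*(224*(-10)) = -201 + 43*(-2240) = -201 - 96320 = -96521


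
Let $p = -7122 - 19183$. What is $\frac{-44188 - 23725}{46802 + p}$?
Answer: $- \frac{67913}{20497} \approx -3.3133$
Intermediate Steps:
$p = -26305$ ($p = -7122 - 19183 = -26305$)
$\frac{-44188 - 23725}{46802 + p} = \frac{-44188 - 23725}{46802 - 26305} = - \frac{67913}{20497}$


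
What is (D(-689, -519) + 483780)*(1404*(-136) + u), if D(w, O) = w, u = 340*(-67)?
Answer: -103248140884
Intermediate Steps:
u = -22780
(D(-689, -519) + 483780)*(1404*(-136) + u) = (-689 + 483780)*(1404*(-136) - 22780) = 483091*(-190944 - 22780) = 483091*(-213724) = -103248140884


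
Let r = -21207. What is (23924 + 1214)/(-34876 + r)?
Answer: -25138/56083 ≈ -0.44823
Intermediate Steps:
(23924 + 1214)/(-34876 + r) = (23924 + 1214)/(-34876 - 21207) = 25138/(-56083) = 25138*(-1/56083) = -25138/56083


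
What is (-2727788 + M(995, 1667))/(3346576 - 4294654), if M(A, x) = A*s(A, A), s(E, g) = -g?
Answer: 1239271/316026 ≈ 3.9214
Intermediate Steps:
M(A, x) = -A**2 (M(A, x) = A*(-A) = -A**2)
(-2727788 + M(995, 1667))/(3346576 - 4294654) = (-2727788 - 1*995**2)/(3346576 - 4294654) = (-2727788 - 1*990025)/(-948078) = (-2727788 - 990025)*(-1/948078) = -3717813*(-1/948078) = 1239271/316026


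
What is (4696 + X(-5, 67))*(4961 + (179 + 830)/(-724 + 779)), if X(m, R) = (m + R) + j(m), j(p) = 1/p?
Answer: 6514950696/275 ≈ 2.3691e+7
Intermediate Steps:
X(m, R) = R + m + 1/m (X(m, R) = (m + R) + 1/m = (R + m) + 1/m = R + m + 1/m)
(4696 + X(-5, 67))*(4961 + (179 + 830)/(-724 + 779)) = (4696 + (67 - 5 + 1/(-5)))*(4961 + (179 + 830)/(-724 + 779)) = (4696 + (67 - 5 - ⅕))*(4961 + 1009/55) = (4696 + 309/5)*(4961 + 1009*(1/55)) = 23789*(4961 + 1009/55)/5 = (23789/5)*(273864/55) = 6514950696/275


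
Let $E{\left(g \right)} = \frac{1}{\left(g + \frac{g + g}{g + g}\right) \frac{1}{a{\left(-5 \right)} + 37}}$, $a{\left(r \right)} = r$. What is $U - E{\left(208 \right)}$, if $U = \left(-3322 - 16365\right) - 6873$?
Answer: $- \frac{5551072}{209} \approx -26560.0$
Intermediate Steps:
$E{\left(g \right)} = \frac{1}{\frac{1}{32} + \frac{g}{32}}$ ($E{\left(g \right)} = \frac{1}{\left(g + \frac{g + g}{g + g}\right) \frac{1}{-5 + 37}} = \frac{1}{\left(g + \frac{2 g}{2 g}\right) \frac{1}{32}} = \frac{1}{\left(g + 2 g \frac{1}{2 g}\right) \frac{1}{32}} = \frac{1}{\left(g + 1\right) \frac{1}{32}} = \frac{1}{\left(1 + g\right) \frac{1}{32}} = \frac{1}{\frac{1}{32} + \frac{g}{32}}$)
$U = -26560$ ($U = -19687 - 6873 = -26560$)
$U - E{\left(208 \right)} = -26560 - \frac{32}{1 + 208} = -26560 - \frac{32}{209} = - \frac{5551072}{209}$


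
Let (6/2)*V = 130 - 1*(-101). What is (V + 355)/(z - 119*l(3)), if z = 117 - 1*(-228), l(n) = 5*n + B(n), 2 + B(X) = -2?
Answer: -108/241 ≈ -0.44813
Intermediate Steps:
B(X) = -4 (B(X) = -2 - 2 = -4)
l(n) = -4 + 5*n (l(n) = 5*n - 4 = -4 + 5*n)
z = 345 (z = 117 + 228 = 345)
V = 77 (V = (130 - 1*(-101))/3 = (130 + 101)/3 = (⅓)*231 = 77)
(V + 355)/(z - 119*l(3)) = (77 + 355)/(345 - 119*(-4 + 5*3)) = 432/(345 - 119*(-4 + 15)) = 432/(345 - 119*11) = 432/(345 - 1309) = 432/(-964) = 432*(-1/964) = -108/241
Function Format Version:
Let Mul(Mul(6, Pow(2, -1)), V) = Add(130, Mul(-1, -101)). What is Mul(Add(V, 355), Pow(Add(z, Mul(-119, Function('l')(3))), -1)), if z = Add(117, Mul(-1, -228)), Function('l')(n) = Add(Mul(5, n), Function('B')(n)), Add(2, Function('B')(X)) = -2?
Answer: Rational(-108, 241) ≈ -0.44813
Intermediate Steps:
Function('B')(X) = -4 (Function('B')(X) = Add(-2, -2) = -4)
Function('l')(n) = Add(-4, Mul(5, n)) (Function('l')(n) = Add(Mul(5, n), -4) = Add(-4, Mul(5, n)))
z = 345 (z = Add(117, 228) = 345)
V = 77 (V = Mul(Rational(1, 3), Add(130, Mul(-1, -101))) = Mul(Rational(1, 3), Add(130, 101)) = Mul(Rational(1, 3), 231) = 77)
Mul(Add(V, 355), Pow(Add(z, Mul(-119, Function('l')(3))), -1)) = Mul(Add(77, 355), Pow(Add(345, Mul(-119, Add(-4, Mul(5, 3)))), -1)) = Mul(432, Pow(Add(345, Mul(-119, Add(-4, 15))), -1)) = Mul(432, Pow(Add(345, Mul(-119, 11)), -1)) = Mul(432, Pow(Add(345, -1309), -1)) = Mul(432, Pow(-964, -1)) = Mul(432, Rational(-1, 964)) = Rational(-108, 241)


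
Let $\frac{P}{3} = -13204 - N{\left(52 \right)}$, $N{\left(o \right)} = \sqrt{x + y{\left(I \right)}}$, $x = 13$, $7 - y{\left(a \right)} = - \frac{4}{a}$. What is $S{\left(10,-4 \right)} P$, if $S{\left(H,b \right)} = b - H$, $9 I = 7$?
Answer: $554568 + 24 \sqrt{77} \approx 5.5478 \cdot 10^{5}$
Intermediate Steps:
$I = \frac{7}{9}$ ($I = \frac{1}{9} \cdot 7 = \frac{7}{9} \approx 0.77778$)
$y{\left(a \right)} = 7 + \frac{4}{a}$ ($y{\left(a \right)} = 7 - - \frac{4}{a} = 7 + \frac{4}{a}$)
$N{\left(o \right)} = \frac{4 \sqrt{77}}{7}$ ($N{\left(o \right)} = \sqrt{13 + \left(7 + \frac{4}{\frac{7}{9}}\right)} = \sqrt{13 + \left(7 + 4 \cdot \frac{9}{7}\right)} = \sqrt{13 + \left(7 + \frac{36}{7}\right)} = \sqrt{13 + \frac{85}{7}} = \sqrt{\frac{176}{7}} = \frac{4 \sqrt{77}}{7}$)
$P = -39612 - \frac{12 \sqrt{77}}{7}$ ($P = 3 \left(-13204 - \frac{4 \sqrt{77}}{7}\right) = -39612 - \frac{12 \sqrt{77}}{7} \approx -39627.0$)
$S{\left(10,-4 \right)} P = \left(-4 - 10\right) \left(-39612 - \frac{12 \sqrt{77}}{7}\right) = - 14 \left(-39612 - \frac{12 \sqrt{77}}{7}\right) = 554568 + 24 \sqrt{77}$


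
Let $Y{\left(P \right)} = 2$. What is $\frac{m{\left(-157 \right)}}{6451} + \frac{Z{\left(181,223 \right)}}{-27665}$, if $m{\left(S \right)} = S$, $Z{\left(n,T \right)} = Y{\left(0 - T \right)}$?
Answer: $- \frac{4356307}{178466915} \approx -0.02441$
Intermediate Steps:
$Z{\left(n,T \right)} = 2$
$\frac{m{\left(-157 \right)}}{6451} + \frac{Z{\left(181,223 \right)}}{-27665} = - \frac{157}{6451} + \frac{2}{-27665} = \left(-157\right) \frac{1}{6451} + 2 \left(- \frac{1}{27665}\right) = - \frac{157}{6451} - \frac{2}{27665} = - \frac{4356307}{178466915}$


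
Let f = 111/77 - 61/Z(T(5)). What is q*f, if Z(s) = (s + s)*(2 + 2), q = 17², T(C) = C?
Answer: -74273/3080 ≈ -24.115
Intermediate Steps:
q = 289
Z(s) = 8*s (Z(s) = (2*s)*4 = 8*s)
f = -257/3080 (f = 111/77 - 61/(8*5) = 111*(1/77) - 61/40 = 111/77 - 61*1/40 = 111/77 - 61/40 = -257/3080 ≈ -0.083441)
q*f = 289*(-257/3080) = -74273/3080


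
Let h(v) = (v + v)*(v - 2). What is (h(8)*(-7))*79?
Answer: -53088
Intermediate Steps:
h(v) = 2*v*(-2 + v) (h(v) = (2*v)*(-2 + v) = 2*v*(-2 + v))
(h(8)*(-7))*79 = ((2*8*(-2 + 8))*(-7))*79 = ((2*8*6)*(-7))*79 = (96*(-7))*79 = -672*79 = -53088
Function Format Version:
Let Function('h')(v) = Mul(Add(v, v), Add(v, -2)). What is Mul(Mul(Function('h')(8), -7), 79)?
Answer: -53088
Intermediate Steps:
Function('h')(v) = Mul(2, v, Add(-2, v)) (Function('h')(v) = Mul(Mul(2, v), Add(-2, v)) = Mul(2, v, Add(-2, v)))
Mul(Mul(Function('h')(8), -7), 79) = Mul(Mul(Mul(2, 8, Add(-2, 8)), -7), 79) = Mul(Mul(Mul(2, 8, 6), -7), 79) = Mul(Mul(96, -7), 79) = Mul(-672, 79) = -53088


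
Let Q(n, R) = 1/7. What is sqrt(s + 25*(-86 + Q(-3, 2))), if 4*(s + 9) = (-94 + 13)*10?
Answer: I*sqrt(462154)/14 ≈ 48.559*I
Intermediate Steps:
Q(n, R) = 1/7
s = -423/2 (s = -9 + ((-94 + 13)*10)/4 = -9 + (-81*10)/4 = -9 + (1/4)*(-810) = -9 - 405/2 = -423/2 ≈ -211.50)
sqrt(s + 25*(-86 + Q(-3, 2))) = sqrt(-423/2 + 25*(-86 + 1/7)) = sqrt(-423/2 + 25*(-601/7)) = sqrt(-423/2 - 15025/7) = sqrt(-33011/14) = I*sqrt(462154)/14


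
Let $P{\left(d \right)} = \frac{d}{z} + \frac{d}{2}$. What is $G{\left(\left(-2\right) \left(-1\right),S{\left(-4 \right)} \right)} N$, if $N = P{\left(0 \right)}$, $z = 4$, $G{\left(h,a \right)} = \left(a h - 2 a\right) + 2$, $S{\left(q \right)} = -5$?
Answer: $0$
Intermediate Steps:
$G{\left(h,a \right)} = 2 - 2 a + a h$ ($G{\left(h,a \right)} = \left(- 2 a + a h\right) + 2 = 2 - 2 a + a h$)
$P{\left(d \right)} = \frac{3 d}{4}$ ($P{\left(d \right)} = \frac{d}{4} + \frac{d}{2} = \frac{3 d}{4}$)
$N = 0$ ($N = \frac{3}{4} \cdot 0 = 0$)
$G{\left(\left(-2\right) \left(-1\right),S{\left(-4 \right)} \right)} N = \left(2 - -10 - 5 \left(\left(-2\right) \left(-1\right)\right)\right) 0 = \left(2 + 10 - 10\right) 0 = 2 \cdot 0 = 0$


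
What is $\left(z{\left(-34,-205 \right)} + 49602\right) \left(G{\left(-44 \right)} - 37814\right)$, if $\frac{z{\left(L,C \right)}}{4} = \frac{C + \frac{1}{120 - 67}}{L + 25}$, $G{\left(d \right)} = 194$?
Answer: $- \frac{99081089800}{53} \approx -1.8695 \cdot 10^{9}$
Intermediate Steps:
$z{\left(L,C \right)} = \frac{4 \left(\frac{1}{53} + C\right)}{25 + L}$ ($z{\left(L,C \right)} = 4 \frac{C + \frac{1}{120 - 67}}{L + 25} = 4 \frac{C + \frac{1}{53}}{25 + L} = 4 \frac{\frac{1}{53} + C}{25 + L} = \frac{4 \left(\frac{1}{53} + C\right)}{25 + L}$)
$\left(z{\left(-34,-205 \right)} + 49602\right) \left(G{\left(-44 \right)} - 37814\right) = \left(\frac{4 \left(1 + 53 \left(-205\right)\right)}{53 \left(25 - 34\right)} + 49602\right) \left(194 - 37814\right) = \left(\frac{4 \left(1 - 10865\right)}{53 \left(-9\right)} + 49602\right) \left(-37620\right) = \left(\frac{4}{53} \left(- \frac{1}{9}\right) \left(-10864\right) + 49602\right) \left(-37620\right) = \left(\frac{43456}{477} + 49602\right) \left(-37620\right) = \frac{23703610}{477} \left(-37620\right) = - \frac{99081089800}{53}$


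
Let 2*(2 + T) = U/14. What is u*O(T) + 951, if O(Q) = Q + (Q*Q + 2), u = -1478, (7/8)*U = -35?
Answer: -701269/49 ≈ -14312.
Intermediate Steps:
U = -40 (U = (8/7)*(-35) = -40)
T = -24/7 (T = -2 + (-40/14)/2 = -2 + (-40*1/14)/2 = -2 + (1/2)*(-20/7) = -2 - 10/7 = -24/7 ≈ -3.4286)
O(Q) = 2 + Q + Q**2 (O(Q) = Q + (Q**2 + 2) = Q + (2 + Q**2) = 2 + Q + Q**2)
u*O(T) + 951 = -1478*(2 - 24/7 + (-24/7)**2) + 951 = -1478*(2 - 24/7 + 576/49) + 951 = -1478*506/49 + 951 = -747868/49 + 951 = -701269/49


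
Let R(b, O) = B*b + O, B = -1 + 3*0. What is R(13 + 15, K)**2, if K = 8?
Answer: 400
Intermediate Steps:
B = -1 (B = -1 + 0 = -1)
R(b, O) = O - b (R(b, O) = -b + O = O - b)
R(13 + 15, K)**2 = (8 - (13 + 15))**2 = (8 - 1*28)**2 = (8 - 28)**2 = (-20)**2 = 400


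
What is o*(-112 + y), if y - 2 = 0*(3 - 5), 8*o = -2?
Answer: 55/2 ≈ 27.500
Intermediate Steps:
o = -1/4 (o = (1/8)*(-2) = -1/4 ≈ -0.25000)
y = 2 (y = 2 + 0*(3 - 5) = 2 + 0*(-2) = 2 + 0 = 2)
o*(-112 + y) = -(-112 + 2)/4 = -1/4*(-110) = 55/2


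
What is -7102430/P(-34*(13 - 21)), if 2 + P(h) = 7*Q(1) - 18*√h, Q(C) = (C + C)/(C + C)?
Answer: 35512150/88103 + 511374960*√17/88103 ≈ 24335.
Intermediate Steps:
Q(C) = 1 (Q(C) = (2*C)/((2*C)) = (2*C)*(1/(2*C)) = 1)
P(h) = 5 - 18*√h (P(h) = -2 + (7*1 - 18*√h) = -2 + (7 - 18*√h) = 5 - 18*√h)
-7102430/P(-34*(13 - 21)) = -7102430/(5 - 18*4*√17) = -7102430/(5 - 72*√17)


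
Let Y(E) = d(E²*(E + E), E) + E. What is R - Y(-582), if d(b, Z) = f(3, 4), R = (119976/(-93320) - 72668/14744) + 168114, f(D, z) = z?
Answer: 7253014778483/42997190 ≈ 1.6869e+5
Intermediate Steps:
R = 7228162402663/42997190 (R = (119976*(-1/93320) - 72668*1/14744) + 168114 = (-14997/11665 - 18167/3686) + 168114 = -267196997/42997190 + 168114 = 7228162402663/42997190 ≈ 1.6811e+5)
d(b, Z) = 4
Y(E) = 4 + E
R - Y(-582) = 7228162402663/42997190 - (4 - 582) = 7228162402663/42997190 - 1*(-578) = 7228162402663/42997190 + 578 = 7253014778483/42997190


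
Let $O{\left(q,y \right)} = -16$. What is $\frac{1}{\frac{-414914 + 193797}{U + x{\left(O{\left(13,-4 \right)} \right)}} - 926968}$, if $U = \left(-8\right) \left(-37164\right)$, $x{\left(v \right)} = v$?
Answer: $- \frac{297296}{275584099645} \approx -1.0788 \cdot 10^{-6}$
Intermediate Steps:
$U = 297312$
$\frac{1}{\frac{-414914 + 193797}{U + x{\left(O{\left(13,-4 \right)} \right)}} - 926968} = \frac{1}{\frac{-414914 + 193797}{297312 - 16} - 926968} = \frac{1}{- \frac{221117}{297296} - 926968} = \frac{1}{- \frac{275584099645}{297296}} = - \frac{297296}{275584099645}$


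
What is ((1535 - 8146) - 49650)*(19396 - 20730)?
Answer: 75052174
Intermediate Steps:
((1535 - 8146) - 49650)*(19396 - 20730) = (-6611 - 49650)*(-1334) = -56261*(-1334) = 75052174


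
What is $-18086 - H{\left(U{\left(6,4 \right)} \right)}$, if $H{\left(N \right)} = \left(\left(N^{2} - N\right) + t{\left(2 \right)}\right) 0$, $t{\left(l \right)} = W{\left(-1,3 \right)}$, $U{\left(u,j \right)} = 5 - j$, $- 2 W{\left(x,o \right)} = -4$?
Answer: $-18086$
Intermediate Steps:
$W{\left(x,o \right)} = 2$ ($W{\left(x,o \right)} = \left(- \frac{1}{2}\right) \left(-4\right) = 2$)
$t{\left(l \right)} = 2$
$H{\left(N \right)} = 0$ ($H{\left(N \right)} = \left(\left(N^{2} - N\right) + 2\right) 0 = \left(2 + N^{2} - N\right) 0 = 0$)
$-18086 - H{\left(U{\left(6,4 \right)} \right)} = -18086 - 0 = -18086 + 0 = -18086$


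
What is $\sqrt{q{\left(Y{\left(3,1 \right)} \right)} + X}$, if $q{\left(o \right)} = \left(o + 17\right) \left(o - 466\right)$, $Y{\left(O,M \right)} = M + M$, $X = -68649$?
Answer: $i \sqrt{77465} \approx 278.33 i$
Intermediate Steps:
$Y{\left(O,M \right)} = 2 M$
$q{\left(o \right)} = \left(-466 + o\right) \left(17 + o\right)$ ($q{\left(o \right)} = \left(17 + o\right) \left(-466 + o\right) = \left(-466 + o\right) \left(17 + o\right)$)
$\sqrt{q{\left(Y{\left(3,1 \right)} \right)} + X} = \sqrt{\left(-7922 + \left(2 \cdot 1\right)^{2} - 449 \cdot 2 \cdot 1\right) - 68649} = \sqrt{\left(-7922 + 2^{2} - 898\right) - 68649} = \sqrt{\left(-7922 + 4 - 898\right) - 68649} = \sqrt{-8816 - 68649} = \sqrt{-77465} = i \sqrt{77465}$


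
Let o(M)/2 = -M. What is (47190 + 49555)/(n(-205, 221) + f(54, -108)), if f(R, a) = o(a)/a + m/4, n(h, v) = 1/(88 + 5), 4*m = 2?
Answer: -71978280/1387 ≈ -51895.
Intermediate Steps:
o(M) = -2*M (o(M) = 2*(-M) = -2*M)
m = ½ (m = (¼)*2 = ½ ≈ 0.50000)
n(h, v) = 1/93
f(R, a) = -15/8 (f(R, a) = (-2*a)/a + (½)/4 = -2 + (½)*(¼) = -2 + ⅛ = -15/8)
(47190 + 49555)/(n(-205, 221) + f(54, -108)) = (47190 + 49555)/(1/93 - 15/8) = 96745/(-1387/744) = 96745*(-744/1387) = -71978280/1387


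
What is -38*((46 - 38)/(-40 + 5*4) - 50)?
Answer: 9576/5 ≈ 1915.2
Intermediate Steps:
-38*((46 - 38)/(-40 + 5*4) - 50) = -38*(8/(-40 + 20) - 50) = -38*(8/(-20) - 50) = -38*(8*(-1/20) - 50) = -38*(-2/5 - 50) = -38*(-252/5) = 9576/5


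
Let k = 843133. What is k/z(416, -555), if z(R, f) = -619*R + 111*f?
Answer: -843133/319109 ≈ -2.6421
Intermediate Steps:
k/z(416, -555) = 843133/(-619*416 + 111*(-555)) = 843133/(-257504 - 61605) = 843133/(-319109) = 843133*(-1/319109) = -843133/319109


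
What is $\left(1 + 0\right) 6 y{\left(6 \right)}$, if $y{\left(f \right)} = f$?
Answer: $36$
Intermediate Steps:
$\left(1 + 0\right) 6 y{\left(6 \right)} = \left(1 + 0\right) 6 \cdot 6 = 1 \cdot 6 \cdot 6 = 6 \cdot 6 = 36$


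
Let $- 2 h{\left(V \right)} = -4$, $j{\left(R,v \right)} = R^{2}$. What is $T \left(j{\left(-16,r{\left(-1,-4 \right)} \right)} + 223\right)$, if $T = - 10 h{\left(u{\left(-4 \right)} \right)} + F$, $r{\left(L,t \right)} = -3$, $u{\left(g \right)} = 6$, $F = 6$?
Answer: $-6706$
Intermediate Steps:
$h{\left(V \right)} = 2$ ($h{\left(V \right)} = \left(- \frac{1}{2}\right) \left(-4\right) = 2$)
$T = -14$ ($T = \left(-10\right) 2 + 6 = -20 + 6 = -14$)
$T \left(j{\left(-16,r{\left(-1,-4 \right)} \right)} + 223\right) = - 14 \left(\left(-16\right)^{2} + 223\right) = - 14 \left(256 + 223\right) = \left(-14\right) 479 = -6706$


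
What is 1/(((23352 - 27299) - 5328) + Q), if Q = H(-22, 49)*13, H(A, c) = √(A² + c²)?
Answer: -1855/17107612 - 13*√2885/85538060 ≈ -0.00011659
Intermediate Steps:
Q = 13*√2885 (Q = √((-22)² + 49²)*13 = √(484 + 2401)*13 = √2885*13 = 13*√2885 ≈ 698.26)
1/(((23352 - 27299) - 5328) + Q) = 1/(((23352 - 27299) - 5328) + 13*√2885) = 1/((-3947 - 5328) + 13*√2885) = 1/(-9275 + 13*√2885)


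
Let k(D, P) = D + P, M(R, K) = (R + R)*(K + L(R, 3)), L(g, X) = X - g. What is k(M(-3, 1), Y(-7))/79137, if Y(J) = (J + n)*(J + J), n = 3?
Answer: 14/79137 ≈ 0.00017691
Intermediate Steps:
M(R, K) = 2*R*(3 + K - R) (M(R, K) = (R + R)*(K + (3 - R)) = (2*R)*(3 + K - R) = 2*R*(3 + K - R))
Y(J) = 2*J*(3 + J) (Y(J) = (J + 3)*(J + J) = (3 + J)*(2*J) = 2*J*(3 + J))
k(M(-3, 1), Y(-7))/79137 = (2*(-3)*(3 + 1 - 1*(-3)) + 2*(-7)*(3 - 7))/79137 = (2*(-3)*(3 + 1 + 3) + 2*(-7)*(-4))*(1/79137) = (2*(-3)*7 + 56)*(1/79137) = (-42 + 56)*(1/79137) = 14*(1/79137) = 14/79137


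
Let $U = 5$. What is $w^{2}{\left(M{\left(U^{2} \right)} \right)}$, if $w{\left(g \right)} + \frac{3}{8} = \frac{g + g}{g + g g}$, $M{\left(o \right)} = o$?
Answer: $\frac{961}{10816} \approx 0.08885$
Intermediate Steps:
$w{\left(g \right)} = - \frac{3}{8} + \frac{2 g}{g + g^{2}}$ ($w{\left(g \right)} = - \frac{3}{8} + \frac{g + g}{g + g g} = - \frac{3}{8} + \frac{2 g}{g + g^{2}}$)
$w^{2}{\left(M{\left(U^{2} \right)} \right)} = \left(\frac{13 - 3 \cdot 5^{2}}{8 \left(1 + 5^{2}\right)}\right)^{2} = \left(\frac{13 - 75}{8 \left(1 + 25\right)}\right)^{2} = \left(\frac{13 - 75}{8 \cdot 26}\right)^{2} = \left(\frac{1}{8} \cdot \frac{1}{26} \left(-62\right)\right)^{2} = \left(- \frac{31}{104}\right)^{2} = \frac{961}{10816}$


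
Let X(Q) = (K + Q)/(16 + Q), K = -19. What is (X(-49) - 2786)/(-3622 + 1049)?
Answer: 91870/84909 ≈ 1.0820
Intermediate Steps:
X(Q) = (-19 + Q)/(16 + Q)
(X(-49) - 2786)/(-3622 + 1049) = ((-19 - 49)/(16 - 49) - 2786)/(-3622 + 1049) = (-68/(-33) - 2786)/(-2573) = (-1/33*(-68) - 2786)*(-1/2573) = (68/33 - 2786)*(-1/2573) = -91870/33*(-1/2573) = 91870/84909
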